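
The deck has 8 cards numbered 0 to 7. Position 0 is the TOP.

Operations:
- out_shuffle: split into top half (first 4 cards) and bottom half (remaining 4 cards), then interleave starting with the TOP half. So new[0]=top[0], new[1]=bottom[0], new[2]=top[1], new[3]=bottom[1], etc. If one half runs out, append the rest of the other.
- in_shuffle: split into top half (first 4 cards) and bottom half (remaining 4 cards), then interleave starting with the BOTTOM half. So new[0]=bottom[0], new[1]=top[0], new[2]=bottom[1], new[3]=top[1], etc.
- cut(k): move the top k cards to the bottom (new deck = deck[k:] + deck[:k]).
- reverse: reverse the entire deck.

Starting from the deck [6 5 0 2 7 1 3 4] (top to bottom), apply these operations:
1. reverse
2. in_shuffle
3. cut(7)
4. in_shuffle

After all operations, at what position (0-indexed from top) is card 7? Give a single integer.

After op 1 (reverse): [4 3 1 7 2 0 5 6]
After op 2 (in_shuffle): [2 4 0 3 5 1 6 7]
After op 3 (cut(7)): [7 2 4 0 3 5 1 6]
After op 4 (in_shuffle): [3 7 5 2 1 4 6 0]
Card 7 is at position 1.

Answer: 1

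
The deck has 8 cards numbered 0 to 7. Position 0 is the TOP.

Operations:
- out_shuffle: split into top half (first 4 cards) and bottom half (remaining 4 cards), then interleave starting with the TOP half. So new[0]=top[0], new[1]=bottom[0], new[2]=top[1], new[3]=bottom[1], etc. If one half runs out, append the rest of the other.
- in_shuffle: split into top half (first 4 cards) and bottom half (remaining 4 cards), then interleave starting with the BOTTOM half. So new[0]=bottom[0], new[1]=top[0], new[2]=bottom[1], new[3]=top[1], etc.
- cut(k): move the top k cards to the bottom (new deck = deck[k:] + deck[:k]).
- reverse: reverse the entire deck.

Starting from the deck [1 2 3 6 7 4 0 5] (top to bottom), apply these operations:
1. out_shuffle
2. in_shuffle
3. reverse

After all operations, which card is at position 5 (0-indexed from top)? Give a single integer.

After op 1 (out_shuffle): [1 7 2 4 3 0 6 5]
After op 2 (in_shuffle): [3 1 0 7 6 2 5 4]
After op 3 (reverse): [4 5 2 6 7 0 1 3]
Position 5: card 0.

Answer: 0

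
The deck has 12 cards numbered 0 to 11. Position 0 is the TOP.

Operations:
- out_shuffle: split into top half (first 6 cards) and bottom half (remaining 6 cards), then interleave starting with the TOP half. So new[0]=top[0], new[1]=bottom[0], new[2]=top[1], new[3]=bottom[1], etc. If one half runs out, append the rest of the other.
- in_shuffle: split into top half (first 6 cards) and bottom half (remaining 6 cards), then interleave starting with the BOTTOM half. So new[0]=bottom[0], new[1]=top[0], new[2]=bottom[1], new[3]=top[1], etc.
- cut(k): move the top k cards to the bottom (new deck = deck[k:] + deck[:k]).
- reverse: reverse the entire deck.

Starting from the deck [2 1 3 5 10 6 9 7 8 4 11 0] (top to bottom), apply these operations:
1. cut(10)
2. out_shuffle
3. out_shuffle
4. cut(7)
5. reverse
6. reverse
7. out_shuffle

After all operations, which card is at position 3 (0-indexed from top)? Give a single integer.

Answer: 10

Derivation:
After op 1 (cut(10)): [11 0 2 1 3 5 10 6 9 7 8 4]
After op 2 (out_shuffle): [11 10 0 6 2 9 1 7 3 8 5 4]
After op 3 (out_shuffle): [11 1 10 7 0 3 6 8 2 5 9 4]
After op 4 (cut(7)): [8 2 5 9 4 11 1 10 7 0 3 6]
After op 5 (reverse): [6 3 0 7 10 1 11 4 9 5 2 8]
After op 6 (reverse): [8 2 5 9 4 11 1 10 7 0 3 6]
After op 7 (out_shuffle): [8 1 2 10 5 7 9 0 4 3 11 6]
Position 3: card 10.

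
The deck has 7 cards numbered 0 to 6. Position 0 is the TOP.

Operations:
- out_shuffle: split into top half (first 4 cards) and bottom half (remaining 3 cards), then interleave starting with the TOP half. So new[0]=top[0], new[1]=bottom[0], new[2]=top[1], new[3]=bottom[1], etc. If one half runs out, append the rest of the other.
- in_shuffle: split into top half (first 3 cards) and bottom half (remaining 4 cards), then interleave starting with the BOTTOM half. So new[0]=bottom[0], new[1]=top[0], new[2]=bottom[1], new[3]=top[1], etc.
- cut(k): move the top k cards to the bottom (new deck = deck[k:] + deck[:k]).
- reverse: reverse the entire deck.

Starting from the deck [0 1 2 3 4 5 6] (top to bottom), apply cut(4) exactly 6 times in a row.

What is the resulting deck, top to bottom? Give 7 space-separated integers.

After op 1 (cut(4)): [4 5 6 0 1 2 3]
After op 2 (cut(4)): [1 2 3 4 5 6 0]
After op 3 (cut(4)): [5 6 0 1 2 3 4]
After op 4 (cut(4)): [2 3 4 5 6 0 1]
After op 5 (cut(4)): [6 0 1 2 3 4 5]
After op 6 (cut(4)): [3 4 5 6 0 1 2]

Answer: 3 4 5 6 0 1 2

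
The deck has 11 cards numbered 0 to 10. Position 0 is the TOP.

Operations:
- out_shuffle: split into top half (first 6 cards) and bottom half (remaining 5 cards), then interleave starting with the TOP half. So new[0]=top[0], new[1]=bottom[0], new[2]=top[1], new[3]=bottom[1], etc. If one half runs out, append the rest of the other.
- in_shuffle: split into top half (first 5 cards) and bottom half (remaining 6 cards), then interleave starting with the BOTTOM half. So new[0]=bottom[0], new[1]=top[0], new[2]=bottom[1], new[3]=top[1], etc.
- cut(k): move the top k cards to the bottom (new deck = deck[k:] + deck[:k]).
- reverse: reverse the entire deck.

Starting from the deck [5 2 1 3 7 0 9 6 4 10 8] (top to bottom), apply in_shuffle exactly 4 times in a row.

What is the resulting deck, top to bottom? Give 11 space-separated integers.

Answer: 4 9 7 1 5 10 6 0 3 2 8

Derivation:
After op 1 (in_shuffle): [0 5 9 2 6 1 4 3 10 7 8]
After op 2 (in_shuffle): [1 0 4 5 3 9 10 2 7 6 8]
After op 3 (in_shuffle): [9 1 10 0 2 4 7 5 6 3 8]
After op 4 (in_shuffle): [4 9 7 1 5 10 6 0 3 2 8]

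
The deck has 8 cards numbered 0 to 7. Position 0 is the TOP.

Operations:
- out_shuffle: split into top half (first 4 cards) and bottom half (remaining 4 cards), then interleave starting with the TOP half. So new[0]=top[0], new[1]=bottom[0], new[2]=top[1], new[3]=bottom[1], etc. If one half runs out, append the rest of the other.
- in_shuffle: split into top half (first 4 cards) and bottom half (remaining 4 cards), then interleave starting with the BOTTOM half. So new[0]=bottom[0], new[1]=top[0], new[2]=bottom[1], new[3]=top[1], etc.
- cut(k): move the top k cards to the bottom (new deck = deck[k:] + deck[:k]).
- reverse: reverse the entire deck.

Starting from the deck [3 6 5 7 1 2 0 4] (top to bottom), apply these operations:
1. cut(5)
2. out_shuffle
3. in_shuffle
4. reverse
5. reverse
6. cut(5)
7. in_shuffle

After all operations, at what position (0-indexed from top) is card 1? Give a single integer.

After op 1 (cut(5)): [2 0 4 3 6 5 7 1]
After op 2 (out_shuffle): [2 6 0 5 4 7 3 1]
After op 3 (in_shuffle): [4 2 7 6 3 0 1 5]
After op 4 (reverse): [5 1 0 3 6 7 2 4]
After op 5 (reverse): [4 2 7 6 3 0 1 5]
After op 6 (cut(5)): [0 1 5 4 2 7 6 3]
After op 7 (in_shuffle): [2 0 7 1 6 5 3 4]
Card 1 is at position 3.

Answer: 3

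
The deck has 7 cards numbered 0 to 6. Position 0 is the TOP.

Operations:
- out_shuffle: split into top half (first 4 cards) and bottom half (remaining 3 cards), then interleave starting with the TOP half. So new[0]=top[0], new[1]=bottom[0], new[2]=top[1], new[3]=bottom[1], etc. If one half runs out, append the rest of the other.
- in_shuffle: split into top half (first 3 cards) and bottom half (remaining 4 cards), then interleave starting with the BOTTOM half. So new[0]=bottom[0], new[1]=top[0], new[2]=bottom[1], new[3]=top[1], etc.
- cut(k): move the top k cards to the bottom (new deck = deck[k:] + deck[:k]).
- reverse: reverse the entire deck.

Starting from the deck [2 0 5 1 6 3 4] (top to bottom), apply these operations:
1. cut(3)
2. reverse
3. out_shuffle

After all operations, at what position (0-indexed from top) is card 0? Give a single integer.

Answer: 2

Derivation:
After op 1 (cut(3)): [1 6 3 4 2 0 5]
After op 2 (reverse): [5 0 2 4 3 6 1]
After op 3 (out_shuffle): [5 3 0 6 2 1 4]
Card 0 is at position 2.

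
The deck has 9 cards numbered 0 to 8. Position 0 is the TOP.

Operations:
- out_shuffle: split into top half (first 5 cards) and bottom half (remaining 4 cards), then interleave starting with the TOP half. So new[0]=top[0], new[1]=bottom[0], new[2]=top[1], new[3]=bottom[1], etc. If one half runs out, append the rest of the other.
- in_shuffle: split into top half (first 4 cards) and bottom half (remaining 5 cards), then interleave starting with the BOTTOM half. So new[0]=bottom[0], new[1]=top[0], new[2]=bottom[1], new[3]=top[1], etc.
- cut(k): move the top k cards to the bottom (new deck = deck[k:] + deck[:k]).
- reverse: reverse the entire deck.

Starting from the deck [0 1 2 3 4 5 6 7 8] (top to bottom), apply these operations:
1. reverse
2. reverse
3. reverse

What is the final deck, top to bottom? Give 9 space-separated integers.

Answer: 8 7 6 5 4 3 2 1 0

Derivation:
After op 1 (reverse): [8 7 6 5 4 3 2 1 0]
After op 2 (reverse): [0 1 2 3 4 5 6 7 8]
After op 3 (reverse): [8 7 6 5 4 3 2 1 0]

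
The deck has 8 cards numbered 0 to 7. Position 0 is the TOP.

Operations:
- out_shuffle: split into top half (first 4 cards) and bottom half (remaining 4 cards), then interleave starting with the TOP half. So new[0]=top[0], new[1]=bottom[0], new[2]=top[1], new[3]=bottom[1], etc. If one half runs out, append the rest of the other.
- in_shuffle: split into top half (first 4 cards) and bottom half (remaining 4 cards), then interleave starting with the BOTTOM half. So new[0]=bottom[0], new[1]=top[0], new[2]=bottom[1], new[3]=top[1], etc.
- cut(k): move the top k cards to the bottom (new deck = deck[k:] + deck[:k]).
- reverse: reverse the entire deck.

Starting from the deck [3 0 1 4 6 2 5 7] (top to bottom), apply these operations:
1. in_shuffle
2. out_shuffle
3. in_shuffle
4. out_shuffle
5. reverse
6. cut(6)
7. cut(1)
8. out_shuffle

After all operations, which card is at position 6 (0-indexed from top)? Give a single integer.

Answer: 4

Derivation:
After op 1 (in_shuffle): [6 3 2 0 5 1 7 4]
After op 2 (out_shuffle): [6 5 3 1 2 7 0 4]
After op 3 (in_shuffle): [2 6 7 5 0 3 4 1]
After op 4 (out_shuffle): [2 0 6 3 7 4 5 1]
After op 5 (reverse): [1 5 4 7 3 6 0 2]
After op 6 (cut(6)): [0 2 1 5 4 7 3 6]
After op 7 (cut(1)): [2 1 5 4 7 3 6 0]
After op 8 (out_shuffle): [2 7 1 3 5 6 4 0]
Position 6: card 4.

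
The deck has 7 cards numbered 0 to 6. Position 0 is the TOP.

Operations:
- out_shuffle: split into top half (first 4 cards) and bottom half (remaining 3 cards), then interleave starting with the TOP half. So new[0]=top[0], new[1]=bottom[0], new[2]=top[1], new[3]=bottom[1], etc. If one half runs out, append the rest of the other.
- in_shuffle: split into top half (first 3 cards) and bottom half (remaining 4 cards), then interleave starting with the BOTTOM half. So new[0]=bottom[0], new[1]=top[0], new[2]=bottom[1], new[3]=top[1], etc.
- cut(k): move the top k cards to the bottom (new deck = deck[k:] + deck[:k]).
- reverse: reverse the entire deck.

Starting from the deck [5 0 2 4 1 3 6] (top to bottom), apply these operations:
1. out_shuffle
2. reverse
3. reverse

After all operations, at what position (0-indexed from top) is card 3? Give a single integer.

After op 1 (out_shuffle): [5 1 0 3 2 6 4]
After op 2 (reverse): [4 6 2 3 0 1 5]
After op 3 (reverse): [5 1 0 3 2 6 4]
Card 3 is at position 3.

Answer: 3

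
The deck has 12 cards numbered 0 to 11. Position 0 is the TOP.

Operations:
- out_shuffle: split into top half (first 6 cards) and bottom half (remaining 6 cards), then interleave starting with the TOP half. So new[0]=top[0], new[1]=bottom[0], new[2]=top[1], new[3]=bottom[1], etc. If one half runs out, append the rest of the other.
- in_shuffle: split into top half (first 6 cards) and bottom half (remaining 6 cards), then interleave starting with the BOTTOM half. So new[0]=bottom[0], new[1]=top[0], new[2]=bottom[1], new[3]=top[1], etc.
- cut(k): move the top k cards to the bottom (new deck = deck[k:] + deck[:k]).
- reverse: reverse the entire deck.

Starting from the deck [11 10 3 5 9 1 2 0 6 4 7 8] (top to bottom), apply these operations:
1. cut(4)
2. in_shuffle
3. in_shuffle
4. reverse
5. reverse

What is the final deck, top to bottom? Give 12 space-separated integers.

After op 1 (cut(4)): [9 1 2 0 6 4 7 8 11 10 3 5]
After op 2 (in_shuffle): [7 9 8 1 11 2 10 0 3 6 5 4]
After op 3 (in_shuffle): [10 7 0 9 3 8 6 1 5 11 4 2]
After op 4 (reverse): [2 4 11 5 1 6 8 3 9 0 7 10]
After op 5 (reverse): [10 7 0 9 3 8 6 1 5 11 4 2]

Answer: 10 7 0 9 3 8 6 1 5 11 4 2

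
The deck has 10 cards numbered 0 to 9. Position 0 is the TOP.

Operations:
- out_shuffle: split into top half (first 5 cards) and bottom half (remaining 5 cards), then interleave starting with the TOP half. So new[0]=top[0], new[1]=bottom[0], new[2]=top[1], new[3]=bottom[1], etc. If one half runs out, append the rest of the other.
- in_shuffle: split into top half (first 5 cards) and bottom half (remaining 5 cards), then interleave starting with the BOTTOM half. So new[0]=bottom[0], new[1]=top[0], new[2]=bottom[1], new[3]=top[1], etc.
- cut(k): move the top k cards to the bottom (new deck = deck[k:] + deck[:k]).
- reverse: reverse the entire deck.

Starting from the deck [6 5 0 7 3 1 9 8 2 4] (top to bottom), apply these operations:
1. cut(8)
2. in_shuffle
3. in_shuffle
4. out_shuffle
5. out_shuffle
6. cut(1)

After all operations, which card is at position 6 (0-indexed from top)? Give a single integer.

Answer: 5

Derivation:
After op 1 (cut(8)): [2 4 6 5 0 7 3 1 9 8]
After op 2 (in_shuffle): [7 2 3 4 1 6 9 5 8 0]
After op 3 (in_shuffle): [6 7 9 2 5 3 8 4 0 1]
After op 4 (out_shuffle): [6 3 7 8 9 4 2 0 5 1]
After op 5 (out_shuffle): [6 4 3 2 7 0 8 5 9 1]
After op 6 (cut(1)): [4 3 2 7 0 8 5 9 1 6]
Position 6: card 5.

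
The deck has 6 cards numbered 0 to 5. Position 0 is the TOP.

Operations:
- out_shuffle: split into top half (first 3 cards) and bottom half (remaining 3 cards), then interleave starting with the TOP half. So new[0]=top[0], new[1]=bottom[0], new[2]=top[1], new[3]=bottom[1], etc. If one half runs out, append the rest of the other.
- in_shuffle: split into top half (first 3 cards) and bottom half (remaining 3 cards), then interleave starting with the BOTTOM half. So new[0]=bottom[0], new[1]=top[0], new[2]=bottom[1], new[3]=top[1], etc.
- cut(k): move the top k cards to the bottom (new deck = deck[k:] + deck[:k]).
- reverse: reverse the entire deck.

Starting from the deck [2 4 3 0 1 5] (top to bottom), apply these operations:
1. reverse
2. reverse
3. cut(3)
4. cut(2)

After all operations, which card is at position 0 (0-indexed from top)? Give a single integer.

Answer: 5

Derivation:
After op 1 (reverse): [5 1 0 3 4 2]
After op 2 (reverse): [2 4 3 0 1 5]
After op 3 (cut(3)): [0 1 5 2 4 3]
After op 4 (cut(2)): [5 2 4 3 0 1]
Position 0: card 5.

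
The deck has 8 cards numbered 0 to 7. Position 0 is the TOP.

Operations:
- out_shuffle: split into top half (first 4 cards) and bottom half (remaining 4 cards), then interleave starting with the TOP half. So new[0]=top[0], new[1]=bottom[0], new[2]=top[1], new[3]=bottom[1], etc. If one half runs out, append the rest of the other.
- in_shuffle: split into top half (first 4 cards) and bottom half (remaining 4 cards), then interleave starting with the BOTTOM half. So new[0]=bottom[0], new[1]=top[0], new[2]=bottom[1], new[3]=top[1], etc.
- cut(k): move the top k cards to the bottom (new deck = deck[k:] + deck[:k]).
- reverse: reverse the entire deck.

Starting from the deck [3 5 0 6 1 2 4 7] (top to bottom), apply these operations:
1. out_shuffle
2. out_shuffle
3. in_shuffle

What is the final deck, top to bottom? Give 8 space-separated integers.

Answer: 5 3 6 0 2 1 7 4

Derivation:
After op 1 (out_shuffle): [3 1 5 2 0 4 6 7]
After op 2 (out_shuffle): [3 0 1 4 5 6 2 7]
After op 3 (in_shuffle): [5 3 6 0 2 1 7 4]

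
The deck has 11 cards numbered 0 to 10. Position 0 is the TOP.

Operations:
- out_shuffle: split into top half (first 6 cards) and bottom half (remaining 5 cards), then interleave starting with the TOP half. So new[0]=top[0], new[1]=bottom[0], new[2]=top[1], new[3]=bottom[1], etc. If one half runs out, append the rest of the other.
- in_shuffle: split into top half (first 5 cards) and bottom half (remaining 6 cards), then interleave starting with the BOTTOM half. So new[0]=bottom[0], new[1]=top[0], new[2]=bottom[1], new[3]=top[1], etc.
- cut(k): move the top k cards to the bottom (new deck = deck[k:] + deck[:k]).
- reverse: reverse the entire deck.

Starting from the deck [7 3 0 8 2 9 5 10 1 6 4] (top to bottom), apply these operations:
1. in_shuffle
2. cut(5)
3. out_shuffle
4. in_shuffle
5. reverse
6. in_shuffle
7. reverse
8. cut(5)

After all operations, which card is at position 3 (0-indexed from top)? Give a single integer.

After op 1 (in_shuffle): [9 7 5 3 10 0 1 8 6 2 4]
After op 2 (cut(5)): [0 1 8 6 2 4 9 7 5 3 10]
After op 3 (out_shuffle): [0 9 1 7 8 5 6 3 2 10 4]
After op 4 (in_shuffle): [5 0 6 9 3 1 2 7 10 8 4]
After op 5 (reverse): [4 8 10 7 2 1 3 9 6 0 5]
After op 6 (in_shuffle): [1 4 3 8 9 10 6 7 0 2 5]
After op 7 (reverse): [5 2 0 7 6 10 9 8 3 4 1]
After op 8 (cut(5)): [10 9 8 3 4 1 5 2 0 7 6]
Position 3: card 3.

Answer: 3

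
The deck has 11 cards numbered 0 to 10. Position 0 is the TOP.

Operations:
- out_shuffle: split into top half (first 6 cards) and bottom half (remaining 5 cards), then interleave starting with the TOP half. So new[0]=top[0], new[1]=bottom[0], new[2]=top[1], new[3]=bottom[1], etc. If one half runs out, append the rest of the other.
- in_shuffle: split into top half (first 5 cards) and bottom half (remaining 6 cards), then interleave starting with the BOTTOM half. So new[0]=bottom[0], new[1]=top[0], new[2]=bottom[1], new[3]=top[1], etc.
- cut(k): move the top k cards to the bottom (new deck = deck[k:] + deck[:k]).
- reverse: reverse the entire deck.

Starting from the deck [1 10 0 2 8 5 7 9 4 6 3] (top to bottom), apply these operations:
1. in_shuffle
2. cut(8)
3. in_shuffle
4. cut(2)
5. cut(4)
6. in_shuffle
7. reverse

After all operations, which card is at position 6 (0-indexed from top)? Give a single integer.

After op 1 (in_shuffle): [5 1 7 10 9 0 4 2 6 8 3]
After op 2 (cut(8)): [6 8 3 5 1 7 10 9 0 4 2]
After op 3 (in_shuffle): [7 6 10 8 9 3 0 5 4 1 2]
After op 4 (cut(2)): [10 8 9 3 0 5 4 1 2 7 6]
After op 5 (cut(4)): [0 5 4 1 2 7 6 10 8 9 3]
After op 6 (in_shuffle): [7 0 6 5 10 4 8 1 9 2 3]
After op 7 (reverse): [3 2 9 1 8 4 10 5 6 0 7]
Position 6: card 10.

Answer: 10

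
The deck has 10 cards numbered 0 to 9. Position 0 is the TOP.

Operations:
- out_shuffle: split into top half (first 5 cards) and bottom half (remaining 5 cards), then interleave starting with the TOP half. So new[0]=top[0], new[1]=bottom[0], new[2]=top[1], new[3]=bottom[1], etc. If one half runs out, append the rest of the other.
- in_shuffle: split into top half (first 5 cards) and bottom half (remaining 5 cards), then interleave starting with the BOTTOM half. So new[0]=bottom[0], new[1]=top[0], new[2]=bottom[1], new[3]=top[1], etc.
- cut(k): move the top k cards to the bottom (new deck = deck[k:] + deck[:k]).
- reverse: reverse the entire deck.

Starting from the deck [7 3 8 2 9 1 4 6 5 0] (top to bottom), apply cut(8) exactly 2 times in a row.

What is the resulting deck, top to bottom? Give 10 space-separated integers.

After op 1 (cut(8)): [5 0 7 3 8 2 9 1 4 6]
After op 2 (cut(8)): [4 6 5 0 7 3 8 2 9 1]

Answer: 4 6 5 0 7 3 8 2 9 1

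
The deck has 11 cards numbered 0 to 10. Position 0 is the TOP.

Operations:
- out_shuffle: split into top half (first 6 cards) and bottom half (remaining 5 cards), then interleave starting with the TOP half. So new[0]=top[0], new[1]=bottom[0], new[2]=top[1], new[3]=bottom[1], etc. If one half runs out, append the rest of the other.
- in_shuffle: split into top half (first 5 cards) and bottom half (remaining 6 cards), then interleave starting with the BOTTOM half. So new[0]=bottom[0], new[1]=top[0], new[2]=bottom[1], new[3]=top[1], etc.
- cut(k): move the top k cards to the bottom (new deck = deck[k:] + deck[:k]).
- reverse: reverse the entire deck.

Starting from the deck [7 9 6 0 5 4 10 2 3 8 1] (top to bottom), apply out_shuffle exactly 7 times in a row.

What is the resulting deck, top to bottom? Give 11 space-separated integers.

After op 1 (out_shuffle): [7 10 9 2 6 3 0 8 5 1 4]
After op 2 (out_shuffle): [7 0 10 8 9 5 2 1 6 4 3]
After op 3 (out_shuffle): [7 2 0 1 10 6 8 4 9 3 5]
After op 4 (out_shuffle): [7 8 2 4 0 9 1 3 10 5 6]
After op 5 (out_shuffle): [7 1 8 3 2 10 4 5 0 6 9]
After op 6 (out_shuffle): [7 4 1 5 8 0 3 6 2 9 10]
After op 7 (out_shuffle): [7 3 4 6 1 2 5 9 8 10 0]

Answer: 7 3 4 6 1 2 5 9 8 10 0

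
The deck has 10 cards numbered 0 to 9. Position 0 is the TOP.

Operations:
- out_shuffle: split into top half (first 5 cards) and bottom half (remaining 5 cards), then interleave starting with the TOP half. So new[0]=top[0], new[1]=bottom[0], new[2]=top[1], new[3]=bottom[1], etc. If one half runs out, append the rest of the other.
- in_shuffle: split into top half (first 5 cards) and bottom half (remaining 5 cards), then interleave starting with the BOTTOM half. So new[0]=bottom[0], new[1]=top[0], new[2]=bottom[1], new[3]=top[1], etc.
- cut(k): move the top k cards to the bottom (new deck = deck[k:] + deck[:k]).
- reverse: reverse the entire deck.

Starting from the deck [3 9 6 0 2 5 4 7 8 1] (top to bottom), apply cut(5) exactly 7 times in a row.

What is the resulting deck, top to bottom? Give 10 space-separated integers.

After op 1 (cut(5)): [5 4 7 8 1 3 9 6 0 2]
After op 2 (cut(5)): [3 9 6 0 2 5 4 7 8 1]
After op 3 (cut(5)): [5 4 7 8 1 3 9 6 0 2]
After op 4 (cut(5)): [3 9 6 0 2 5 4 7 8 1]
After op 5 (cut(5)): [5 4 7 8 1 3 9 6 0 2]
After op 6 (cut(5)): [3 9 6 0 2 5 4 7 8 1]
After op 7 (cut(5)): [5 4 7 8 1 3 9 6 0 2]

Answer: 5 4 7 8 1 3 9 6 0 2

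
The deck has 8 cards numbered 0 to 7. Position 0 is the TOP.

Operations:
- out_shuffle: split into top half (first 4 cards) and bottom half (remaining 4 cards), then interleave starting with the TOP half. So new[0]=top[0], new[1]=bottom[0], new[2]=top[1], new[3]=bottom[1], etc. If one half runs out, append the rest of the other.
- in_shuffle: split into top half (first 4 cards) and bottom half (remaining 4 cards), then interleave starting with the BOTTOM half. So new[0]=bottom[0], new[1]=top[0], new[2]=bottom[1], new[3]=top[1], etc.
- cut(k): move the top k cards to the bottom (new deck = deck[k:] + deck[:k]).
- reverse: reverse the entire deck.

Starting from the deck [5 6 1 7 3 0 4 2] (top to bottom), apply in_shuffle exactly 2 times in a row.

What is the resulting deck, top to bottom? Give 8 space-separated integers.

After op 1 (in_shuffle): [3 5 0 6 4 1 2 7]
After op 2 (in_shuffle): [4 3 1 5 2 0 7 6]

Answer: 4 3 1 5 2 0 7 6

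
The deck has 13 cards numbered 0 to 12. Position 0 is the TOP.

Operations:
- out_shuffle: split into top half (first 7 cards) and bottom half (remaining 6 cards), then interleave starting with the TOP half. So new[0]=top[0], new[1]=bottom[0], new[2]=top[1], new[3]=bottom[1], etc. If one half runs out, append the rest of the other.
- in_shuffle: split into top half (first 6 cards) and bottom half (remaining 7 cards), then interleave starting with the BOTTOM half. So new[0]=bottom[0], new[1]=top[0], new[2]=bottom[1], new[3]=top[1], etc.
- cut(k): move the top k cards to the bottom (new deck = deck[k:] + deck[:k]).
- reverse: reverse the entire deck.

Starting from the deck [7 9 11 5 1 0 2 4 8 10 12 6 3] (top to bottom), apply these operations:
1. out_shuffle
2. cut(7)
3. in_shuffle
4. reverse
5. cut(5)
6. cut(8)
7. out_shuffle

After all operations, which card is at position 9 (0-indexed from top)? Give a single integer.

Answer: 12

Derivation:
After op 1 (out_shuffle): [7 4 9 8 11 10 5 12 1 6 0 3 2]
After op 2 (cut(7)): [12 1 6 0 3 2 7 4 9 8 11 10 5]
After op 3 (in_shuffle): [7 12 4 1 9 6 8 0 11 3 10 2 5]
After op 4 (reverse): [5 2 10 3 11 0 8 6 9 1 4 12 7]
After op 5 (cut(5)): [0 8 6 9 1 4 12 7 5 2 10 3 11]
After op 6 (cut(8)): [5 2 10 3 11 0 8 6 9 1 4 12 7]
After op 7 (out_shuffle): [5 6 2 9 10 1 3 4 11 12 0 7 8]
Position 9: card 12.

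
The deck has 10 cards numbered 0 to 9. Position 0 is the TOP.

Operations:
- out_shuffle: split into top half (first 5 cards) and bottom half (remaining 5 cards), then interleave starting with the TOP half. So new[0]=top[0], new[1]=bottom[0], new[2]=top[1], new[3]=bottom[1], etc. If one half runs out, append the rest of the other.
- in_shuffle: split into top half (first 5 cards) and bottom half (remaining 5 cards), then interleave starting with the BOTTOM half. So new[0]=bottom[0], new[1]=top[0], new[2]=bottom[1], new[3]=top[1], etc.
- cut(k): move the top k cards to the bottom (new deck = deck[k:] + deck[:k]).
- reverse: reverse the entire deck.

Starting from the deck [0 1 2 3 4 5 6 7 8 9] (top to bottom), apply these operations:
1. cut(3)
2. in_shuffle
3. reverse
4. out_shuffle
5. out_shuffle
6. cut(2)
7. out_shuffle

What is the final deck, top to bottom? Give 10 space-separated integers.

Answer: 0 5 1 6 2 8 3 7 4 9

Derivation:
After op 1 (cut(3)): [3 4 5 6 7 8 9 0 1 2]
After op 2 (in_shuffle): [8 3 9 4 0 5 1 6 2 7]
After op 3 (reverse): [7 2 6 1 5 0 4 9 3 8]
After op 4 (out_shuffle): [7 0 2 4 6 9 1 3 5 8]
After op 5 (out_shuffle): [7 9 0 1 2 3 4 5 6 8]
After op 6 (cut(2)): [0 1 2 3 4 5 6 8 7 9]
After op 7 (out_shuffle): [0 5 1 6 2 8 3 7 4 9]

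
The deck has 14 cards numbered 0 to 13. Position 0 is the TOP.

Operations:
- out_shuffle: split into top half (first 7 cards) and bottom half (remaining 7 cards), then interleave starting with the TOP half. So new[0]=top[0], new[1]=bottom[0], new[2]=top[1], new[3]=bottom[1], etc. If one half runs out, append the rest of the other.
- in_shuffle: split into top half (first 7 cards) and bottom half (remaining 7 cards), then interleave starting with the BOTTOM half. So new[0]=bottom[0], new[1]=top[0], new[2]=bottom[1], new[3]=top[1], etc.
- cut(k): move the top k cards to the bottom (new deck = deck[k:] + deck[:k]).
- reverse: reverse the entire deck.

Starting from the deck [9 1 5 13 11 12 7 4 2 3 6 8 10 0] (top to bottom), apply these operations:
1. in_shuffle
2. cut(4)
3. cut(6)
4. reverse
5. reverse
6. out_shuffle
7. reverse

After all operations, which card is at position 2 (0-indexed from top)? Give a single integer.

After op 1 (in_shuffle): [4 9 2 1 3 5 6 13 8 11 10 12 0 7]
After op 2 (cut(4)): [3 5 6 13 8 11 10 12 0 7 4 9 2 1]
After op 3 (cut(6)): [10 12 0 7 4 9 2 1 3 5 6 13 8 11]
After op 4 (reverse): [11 8 13 6 5 3 1 2 9 4 7 0 12 10]
After op 5 (reverse): [10 12 0 7 4 9 2 1 3 5 6 13 8 11]
After op 6 (out_shuffle): [10 1 12 3 0 5 7 6 4 13 9 8 2 11]
After op 7 (reverse): [11 2 8 9 13 4 6 7 5 0 3 12 1 10]
Position 2: card 8.

Answer: 8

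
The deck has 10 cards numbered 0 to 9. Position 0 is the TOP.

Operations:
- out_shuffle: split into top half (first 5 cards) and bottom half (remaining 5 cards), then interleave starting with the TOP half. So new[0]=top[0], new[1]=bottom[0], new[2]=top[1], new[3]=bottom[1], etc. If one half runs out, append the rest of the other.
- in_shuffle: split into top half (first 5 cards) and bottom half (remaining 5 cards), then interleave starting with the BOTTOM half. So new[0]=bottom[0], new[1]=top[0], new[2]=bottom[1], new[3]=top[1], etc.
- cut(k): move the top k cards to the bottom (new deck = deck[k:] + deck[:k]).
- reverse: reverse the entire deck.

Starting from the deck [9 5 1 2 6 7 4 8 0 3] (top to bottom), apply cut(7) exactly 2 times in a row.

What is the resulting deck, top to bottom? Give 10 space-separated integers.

Answer: 6 7 4 8 0 3 9 5 1 2

Derivation:
After op 1 (cut(7)): [8 0 3 9 5 1 2 6 7 4]
After op 2 (cut(7)): [6 7 4 8 0 3 9 5 1 2]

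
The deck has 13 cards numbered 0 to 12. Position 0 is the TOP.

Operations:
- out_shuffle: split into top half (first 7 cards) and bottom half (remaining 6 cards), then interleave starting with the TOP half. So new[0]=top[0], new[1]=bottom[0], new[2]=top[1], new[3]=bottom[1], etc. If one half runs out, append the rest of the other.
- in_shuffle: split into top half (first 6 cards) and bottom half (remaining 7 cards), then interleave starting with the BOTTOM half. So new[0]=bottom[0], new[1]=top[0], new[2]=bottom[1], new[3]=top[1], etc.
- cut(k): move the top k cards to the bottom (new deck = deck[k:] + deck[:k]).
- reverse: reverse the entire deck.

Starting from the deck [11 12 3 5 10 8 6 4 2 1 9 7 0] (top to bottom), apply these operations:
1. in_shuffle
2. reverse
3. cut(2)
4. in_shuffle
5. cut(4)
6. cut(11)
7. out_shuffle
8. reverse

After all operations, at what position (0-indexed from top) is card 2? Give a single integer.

After op 1 (in_shuffle): [6 11 4 12 2 3 1 5 9 10 7 8 0]
After op 2 (reverse): [0 8 7 10 9 5 1 3 2 12 4 11 6]
After op 3 (cut(2)): [7 10 9 5 1 3 2 12 4 11 6 0 8]
After op 4 (in_shuffle): [2 7 12 10 4 9 11 5 6 1 0 3 8]
After op 5 (cut(4)): [4 9 11 5 6 1 0 3 8 2 7 12 10]
After op 6 (cut(11)): [12 10 4 9 11 5 6 1 0 3 8 2 7]
After op 7 (out_shuffle): [12 1 10 0 4 3 9 8 11 2 5 7 6]
After op 8 (reverse): [6 7 5 2 11 8 9 3 4 0 10 1 12]
Card 2 is at position 3.

Answer: 3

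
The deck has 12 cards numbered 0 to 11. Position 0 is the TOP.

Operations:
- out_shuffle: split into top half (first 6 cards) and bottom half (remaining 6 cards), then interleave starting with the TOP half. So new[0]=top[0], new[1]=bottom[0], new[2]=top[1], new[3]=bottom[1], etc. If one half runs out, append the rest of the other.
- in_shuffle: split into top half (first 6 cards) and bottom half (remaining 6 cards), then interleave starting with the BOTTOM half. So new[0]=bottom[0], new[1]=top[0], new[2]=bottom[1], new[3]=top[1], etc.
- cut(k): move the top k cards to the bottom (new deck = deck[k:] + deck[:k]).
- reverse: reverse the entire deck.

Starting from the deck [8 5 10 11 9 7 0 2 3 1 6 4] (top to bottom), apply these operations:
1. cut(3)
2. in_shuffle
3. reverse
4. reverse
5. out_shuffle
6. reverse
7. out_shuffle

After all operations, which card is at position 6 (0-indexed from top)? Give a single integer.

Answer: 4

Derivation:
After op 1 (cut(3)): [11 9 7 0 2 3 1 6 4 8 5 10]
After op 2 (in_shuffle): [1 11 6 9 4 7 8 0 5 2 10 3]
After op 3 (reverse): [3 10 2 5 0 8 7 4 9 6 11 1]
After op 4 (reverse): [1 11 6 9 4 7 8 0 5 2 10 3]
After op 5 (out_shuffle): [1 8 11 0 6 5 9 2 4 10 7 3]
After op 6 (reverse): [3 7 10 4 2 9 5 6 0 11 8 1]
After op 7 (out_shuffle): [3 5 7 6 10 0 4 11 2 8 9 1]
Position 6: card 4.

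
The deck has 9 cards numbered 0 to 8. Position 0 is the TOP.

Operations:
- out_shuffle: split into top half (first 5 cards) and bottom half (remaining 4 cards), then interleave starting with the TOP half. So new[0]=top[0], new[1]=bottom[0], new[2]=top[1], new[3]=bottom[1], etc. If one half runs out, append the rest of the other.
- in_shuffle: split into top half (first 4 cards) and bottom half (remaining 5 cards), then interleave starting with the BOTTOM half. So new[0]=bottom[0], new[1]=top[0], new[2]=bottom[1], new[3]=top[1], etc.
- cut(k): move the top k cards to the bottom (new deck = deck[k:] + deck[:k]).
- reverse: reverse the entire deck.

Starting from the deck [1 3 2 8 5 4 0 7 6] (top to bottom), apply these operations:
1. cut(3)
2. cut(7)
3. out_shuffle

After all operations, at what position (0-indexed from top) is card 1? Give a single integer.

After op 1 (cut(3)): [8 5 4 0 7 6 1 3 2]
After op 2 (cut(7)): [3 2 8 5 4 0 7 6 1]
After op 3 (out_shuffle): [3 0 2 7 8 6 5 1 4]
Card 1 is at position 7.

Answer: 7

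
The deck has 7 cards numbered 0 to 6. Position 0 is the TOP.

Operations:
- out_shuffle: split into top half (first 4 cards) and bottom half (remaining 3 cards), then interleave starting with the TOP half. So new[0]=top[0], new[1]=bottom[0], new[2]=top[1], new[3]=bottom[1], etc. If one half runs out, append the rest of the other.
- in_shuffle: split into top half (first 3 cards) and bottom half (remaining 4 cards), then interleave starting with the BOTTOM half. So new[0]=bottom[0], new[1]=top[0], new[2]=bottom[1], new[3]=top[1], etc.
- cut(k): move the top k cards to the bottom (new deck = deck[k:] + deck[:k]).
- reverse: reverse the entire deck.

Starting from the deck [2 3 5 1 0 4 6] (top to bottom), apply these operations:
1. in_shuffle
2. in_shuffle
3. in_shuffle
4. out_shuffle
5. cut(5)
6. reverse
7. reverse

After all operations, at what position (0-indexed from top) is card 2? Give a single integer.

Answer: 2

Derivation:
After op 1 (in_shuffle): [1 2 0 3 4 5 6]
After op 2 (in_shuffle): [3 1 4 2 5 0 6]
After op 3 (in_shuffle): [2 3 5 1 0 4 6]
After op 4 (out_shuffle): [2 0 3 4 5 6 1]
After op 5 (cut(5)): [6 1 2 0 3 4 5]
After op 6 (reverse): [5 4 3 0 2 1 6]
After op 7 (reverse): [6 1 2 0 3 4 5]
Card 2 is at position 2.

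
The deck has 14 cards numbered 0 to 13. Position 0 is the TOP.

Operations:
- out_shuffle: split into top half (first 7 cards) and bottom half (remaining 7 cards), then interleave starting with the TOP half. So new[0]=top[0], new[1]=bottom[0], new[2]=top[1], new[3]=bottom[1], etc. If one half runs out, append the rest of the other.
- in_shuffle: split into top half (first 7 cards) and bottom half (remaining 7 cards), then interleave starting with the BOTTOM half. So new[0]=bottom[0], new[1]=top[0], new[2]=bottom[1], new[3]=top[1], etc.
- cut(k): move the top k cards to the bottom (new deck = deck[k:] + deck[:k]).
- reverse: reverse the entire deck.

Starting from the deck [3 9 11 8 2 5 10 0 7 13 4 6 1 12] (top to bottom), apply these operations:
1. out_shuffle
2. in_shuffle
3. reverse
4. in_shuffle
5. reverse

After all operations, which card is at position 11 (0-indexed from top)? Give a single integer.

After op 1 (out_shuffle): [3 0 9 7 11 13 8 4 2 6 5 1 10 12]
After op 2 (in_shuffle): [4 3 2 0 6 9 5 7 1 11 10 13 12 8]
After op 3 (reverse): [8 12 13 10 11 1 7 5 9 6 0 2 3 4]
After op 4 (in_shuffle): [5 8 9 12 6 13 0 10 2 11 3 1 4 7]
After op 5 (reverse): [7 4 1 3 11 2 10 0 13 6 12 9 8 5]
Position 11: card 9.

Answer: 9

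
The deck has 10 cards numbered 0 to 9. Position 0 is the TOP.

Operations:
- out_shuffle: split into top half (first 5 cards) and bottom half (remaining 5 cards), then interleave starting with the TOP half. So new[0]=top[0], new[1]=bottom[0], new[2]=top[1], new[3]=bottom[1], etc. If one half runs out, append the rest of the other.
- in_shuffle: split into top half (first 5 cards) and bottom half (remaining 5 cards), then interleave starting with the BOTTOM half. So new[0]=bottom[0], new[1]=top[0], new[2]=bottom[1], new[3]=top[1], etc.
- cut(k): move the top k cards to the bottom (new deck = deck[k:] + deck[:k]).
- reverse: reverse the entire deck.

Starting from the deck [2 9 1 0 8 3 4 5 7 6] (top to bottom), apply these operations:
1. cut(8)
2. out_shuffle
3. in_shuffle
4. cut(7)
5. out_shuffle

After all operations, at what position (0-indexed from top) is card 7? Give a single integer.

After op 1 (cut(8)): [7 6 2 9 1 0 8 3 4 5]
After op 2 (out_shuffle): [7 0 6 8 2 3 9 4 1 5]
After op 3 (in_shuffle): [3 7 9 0 4 6 1 8 5 2]
After op 4 (cut(7)): [8 5 2 3 7 9 0 4 6 1]
After op 5 (out_shuffle): [8 9 5 0 2 4 3 6 7 1]
Card 7 is at position 8.

Answer: 8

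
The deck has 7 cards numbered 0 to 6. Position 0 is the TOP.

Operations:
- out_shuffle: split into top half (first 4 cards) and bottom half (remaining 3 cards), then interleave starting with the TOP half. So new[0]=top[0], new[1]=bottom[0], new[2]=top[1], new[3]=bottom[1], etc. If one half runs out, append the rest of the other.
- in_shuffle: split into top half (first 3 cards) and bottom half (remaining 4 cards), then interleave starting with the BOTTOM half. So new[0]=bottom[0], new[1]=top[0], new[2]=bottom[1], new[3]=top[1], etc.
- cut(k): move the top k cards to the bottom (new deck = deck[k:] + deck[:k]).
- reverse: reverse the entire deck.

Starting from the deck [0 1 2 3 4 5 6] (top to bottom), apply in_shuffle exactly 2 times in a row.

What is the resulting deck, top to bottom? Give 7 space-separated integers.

After op 1 (in_shuffle): [3 0 4 1 5 2 6]
After op 2 (in_shuffle): [1 3 5 0 2 4 6]

Answer: 1 3 5 0 2 4 6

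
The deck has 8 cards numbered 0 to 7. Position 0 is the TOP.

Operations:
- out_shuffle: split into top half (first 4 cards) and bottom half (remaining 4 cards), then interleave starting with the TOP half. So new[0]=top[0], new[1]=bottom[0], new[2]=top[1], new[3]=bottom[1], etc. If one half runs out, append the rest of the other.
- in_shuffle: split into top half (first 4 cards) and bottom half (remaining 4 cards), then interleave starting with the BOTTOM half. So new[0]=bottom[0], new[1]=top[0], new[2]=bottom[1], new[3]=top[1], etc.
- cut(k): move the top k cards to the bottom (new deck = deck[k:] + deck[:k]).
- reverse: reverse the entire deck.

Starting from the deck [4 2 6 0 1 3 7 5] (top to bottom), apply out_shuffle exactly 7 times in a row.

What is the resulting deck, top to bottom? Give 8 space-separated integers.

Answer: 4 1 2 3 6 7 0 5

Derivation:
After op 1 (out_shuffle): [4 1 2 3 6 7 0 5]
After op 2 (out_shuffle): [4 6 1 7 2 0 3 5]
After op 3 (out_shuffle): [4 2 6 0 1 3 7 5]
After op 4 (out_shuffle): [4 1 2 3 6 7 0 5]
After op 5 (out_shuffle): [4 6 1 7 2 0 3 5]
After op 6 (out_shuffle): [4 2 6 0 1 3 7 5]
After op 7 (out_shuffle): [4 1 2 3 6 7 0 5]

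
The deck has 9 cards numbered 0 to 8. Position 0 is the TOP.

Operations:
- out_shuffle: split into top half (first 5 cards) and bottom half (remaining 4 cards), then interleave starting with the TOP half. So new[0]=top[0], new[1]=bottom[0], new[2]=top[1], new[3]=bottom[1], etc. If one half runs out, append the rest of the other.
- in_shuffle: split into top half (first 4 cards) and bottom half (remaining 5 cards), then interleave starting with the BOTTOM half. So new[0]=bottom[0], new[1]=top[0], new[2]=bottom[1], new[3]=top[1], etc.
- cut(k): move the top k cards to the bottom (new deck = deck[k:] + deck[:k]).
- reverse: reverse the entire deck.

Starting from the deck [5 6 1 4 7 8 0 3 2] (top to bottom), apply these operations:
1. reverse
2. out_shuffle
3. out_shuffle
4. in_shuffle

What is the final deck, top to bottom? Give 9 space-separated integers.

After op 1 (reverse): [2 3 0 8 7 4 1 6 5]
After op 2 (out_shuffle): [2 4 3 1 0 6 8 5 7]
After op 3 (out_shuffle): [2 6 4 8 3 5 1 7 0]
After op 4 (in_shuffle): [3 2 5 6 1 4 7 8 0]

Answer: 3 2 5 6 1 4 7 8 0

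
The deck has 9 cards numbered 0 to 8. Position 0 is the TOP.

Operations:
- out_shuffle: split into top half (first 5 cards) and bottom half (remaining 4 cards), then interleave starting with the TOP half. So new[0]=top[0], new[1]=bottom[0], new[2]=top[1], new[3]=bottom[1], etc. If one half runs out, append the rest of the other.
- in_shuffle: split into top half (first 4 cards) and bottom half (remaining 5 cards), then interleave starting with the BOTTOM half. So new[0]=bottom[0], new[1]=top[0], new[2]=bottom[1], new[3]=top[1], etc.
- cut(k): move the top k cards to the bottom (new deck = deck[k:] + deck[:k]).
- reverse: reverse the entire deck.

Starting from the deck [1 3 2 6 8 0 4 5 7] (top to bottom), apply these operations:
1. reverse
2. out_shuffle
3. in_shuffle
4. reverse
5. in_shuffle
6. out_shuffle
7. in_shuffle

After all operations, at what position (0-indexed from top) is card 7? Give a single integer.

Answer: 7

Derivation:
After op 1 (reverse): [7 5 4 0 8 6 2 3 1]
After op 2 (out_shuffle): [7 6 5 2 4 3 0 1 8]
After op 3 (in_shuffle): [4 7 3 6 0 5 1 2 8]
After op 4 (reverse): [8 2 1 5 0 6 3 7 4]
After op 5 (in_shuffle): [0 8 6 2 3 1 7 5 4]
After op 6 (out_shuffle): [0 1 8 7 6 5 2 4 3]
After op 7 (in_shuffle): [6 0 5 1 2 8 4 7 3]
Card 7 is at position 7.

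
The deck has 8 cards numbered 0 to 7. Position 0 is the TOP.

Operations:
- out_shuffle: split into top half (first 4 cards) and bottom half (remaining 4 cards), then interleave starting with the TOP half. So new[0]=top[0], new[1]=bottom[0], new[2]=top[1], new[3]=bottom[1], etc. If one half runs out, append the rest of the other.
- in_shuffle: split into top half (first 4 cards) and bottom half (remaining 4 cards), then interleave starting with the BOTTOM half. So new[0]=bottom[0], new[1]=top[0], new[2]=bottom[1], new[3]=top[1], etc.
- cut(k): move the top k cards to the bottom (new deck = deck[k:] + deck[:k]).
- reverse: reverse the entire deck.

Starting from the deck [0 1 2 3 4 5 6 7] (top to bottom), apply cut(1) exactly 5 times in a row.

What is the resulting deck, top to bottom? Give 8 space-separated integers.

Answer: 5 6 7 0 1 2 3 4

Derivation:
After op 1 (cut(1)): [1 2 3 4 5 6 7 0]
After op 2 (cut(1)): [2 3 4 5 6 7 0 1]
After op 3 (cut(1)): [3 4 5 6 7 0 1 2]
After op 4 (cut(1)): [4 5 6 7 0 1 2 3]
After op 5 (cut(1)): [5 6 7 0 1 2 3 4]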